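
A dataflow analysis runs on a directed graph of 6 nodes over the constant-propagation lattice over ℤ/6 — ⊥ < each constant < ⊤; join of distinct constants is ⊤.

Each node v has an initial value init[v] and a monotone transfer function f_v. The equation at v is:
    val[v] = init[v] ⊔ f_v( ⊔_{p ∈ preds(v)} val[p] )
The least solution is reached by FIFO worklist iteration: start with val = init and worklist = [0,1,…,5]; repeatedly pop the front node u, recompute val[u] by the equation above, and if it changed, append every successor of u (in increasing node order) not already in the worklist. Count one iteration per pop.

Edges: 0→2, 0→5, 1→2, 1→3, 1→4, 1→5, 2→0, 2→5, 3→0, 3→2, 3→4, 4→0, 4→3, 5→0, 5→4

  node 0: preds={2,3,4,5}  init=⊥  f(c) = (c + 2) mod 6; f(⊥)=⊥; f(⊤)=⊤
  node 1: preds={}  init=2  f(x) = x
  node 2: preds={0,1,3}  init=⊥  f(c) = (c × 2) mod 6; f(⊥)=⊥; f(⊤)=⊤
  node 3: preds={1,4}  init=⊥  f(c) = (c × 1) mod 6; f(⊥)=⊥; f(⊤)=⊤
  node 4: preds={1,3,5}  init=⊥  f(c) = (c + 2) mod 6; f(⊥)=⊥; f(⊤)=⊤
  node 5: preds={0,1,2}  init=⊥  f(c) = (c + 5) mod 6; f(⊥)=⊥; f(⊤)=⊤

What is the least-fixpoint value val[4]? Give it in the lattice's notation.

⊤

Iteration log — 14 steps:
  step 1. node 0  ⊔preds=⊥  new=⊥  stable
  step 2. node 1  ⊔preds=⊥  new=2  stable
  step 3. node 2  ⊔preds=2  new=4  old=⊥  +wl: 0
  step 4. node 3  ⊔preds=2  new=2  old=⊥  +wl: 2
  step 5. node 4  ⊔preds=2  new=4  old=⊥  +wl: 3
  step 6. node 5  ⊔preds=⊤  new=⊤  old=⊥  +wl: 4
  step 7. node 0  ⊔preds=⊤  new=⊤  old=⊥  +wl: 5
  step 8. node 2  ⊔preds=⊤  new=⊤  old=4  +wl: 0
  step 9. node 3  ⊔preds=⊤  new=⊤  old=2  +wl: 2
  step 10. node 4  ⊔preds=⊤  new=⊤  old=4  +wl: 3
  step 11. node 5  ⊔preds=⊤  new=⊤  stable
  step 12. node 0  ⊔preds=⊤  new=⊤  stable
  step 13. node 2  ⊔preds=⊤  new=⊤  stable
  step 14. node 3  ⊔preds=⊤  new=⊤  stable

Least fixpoint reached:
  node 0: ⊤
  node 1: 2
  node 2: ⊤
  node 3: ⊤
  node 4: ⊤
  node 5: ⊤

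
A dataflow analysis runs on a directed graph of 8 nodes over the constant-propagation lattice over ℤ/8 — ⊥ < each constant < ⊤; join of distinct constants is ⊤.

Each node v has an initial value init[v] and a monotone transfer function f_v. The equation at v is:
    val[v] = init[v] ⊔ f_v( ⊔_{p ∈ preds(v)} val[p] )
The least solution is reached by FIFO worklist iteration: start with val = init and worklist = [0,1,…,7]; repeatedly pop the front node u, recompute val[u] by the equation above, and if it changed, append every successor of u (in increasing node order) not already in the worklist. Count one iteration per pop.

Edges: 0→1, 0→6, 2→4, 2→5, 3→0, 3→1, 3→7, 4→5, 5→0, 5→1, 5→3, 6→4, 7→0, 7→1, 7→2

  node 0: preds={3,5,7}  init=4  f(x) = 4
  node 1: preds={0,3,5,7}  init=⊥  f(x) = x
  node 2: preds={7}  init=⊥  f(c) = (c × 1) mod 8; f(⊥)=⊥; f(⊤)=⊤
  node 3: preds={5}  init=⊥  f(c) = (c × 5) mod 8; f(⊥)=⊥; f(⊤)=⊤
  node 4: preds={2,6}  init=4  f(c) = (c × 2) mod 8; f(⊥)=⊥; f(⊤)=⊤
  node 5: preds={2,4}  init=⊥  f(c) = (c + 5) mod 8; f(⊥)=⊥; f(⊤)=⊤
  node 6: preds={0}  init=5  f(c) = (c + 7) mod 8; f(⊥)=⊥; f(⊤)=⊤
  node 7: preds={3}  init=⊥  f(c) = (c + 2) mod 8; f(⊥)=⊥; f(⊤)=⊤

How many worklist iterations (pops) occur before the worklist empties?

Iteration log — 20 steps:
  step 1. node 0  ⊔preds=⊥  new=4  stable
  step 2. node 1  ⊔preds=4  new=4  old=⊥  +wl: 
  step 3. node 2  ⊔preds=⊥  new=⊥  stable
  step 4. node 3  ⊔preds=⊥  new=⊥  stable
  step 5. node 4  ⊔preds=5  new=⊤  old=4  +wl: 
  step 6. node 5  ⊔preds=⊤  new=⊤  old=⊥  +wl: 0,1,3
  step 7. node 6  ⊔preds=4  new=⊤  old=5  +wl: 4
  step 8. node 7  ⊔preds=⊥  new=⊥  stable
  step 9. node 0  ⊔preds=⊤  new=4  stable
  step 10. node 1  ⊔preds=⊤  new=⊤  old=4  +wl: 
  step 11. node 3  ⊔preds=⊤  new=⊤  old=⊥  +wl: 0,1,7
  step 12. node 4  ⊔preds=⊤  new=⊤  stable
  step 13. node 0  ⊔preds=⊤  new=4  stable
  step 14. node 1  ⊔preds=⊤  new=⊤  stable
  step 15. node 7  ⊔preds=⊤  new=⊤  old=⊥  +wl: 0,1,2
  step 16. node 0  ⊔preds=⊤  new=4  stable
  step 17. node 1  ⊔preds=⊤  new=⊤  stable
  step 18. node 2  ⊔preds=⊤  new=⊤  old=⊥  +wl: 4,5
  step 19. node 4  ⊔preds=⊤  new=⊤  stable
  step 20. node 5  ⊔preds=⊤  new=⊤  stable

Least fixpoint reached:
  node 0: 4
  node 1: ⊤
  node 2: ⊤
  node 3: ⊤
  node 4: ⊤
  node 5: ⊤
  node 6: ⊤
  node 7: ⊤

20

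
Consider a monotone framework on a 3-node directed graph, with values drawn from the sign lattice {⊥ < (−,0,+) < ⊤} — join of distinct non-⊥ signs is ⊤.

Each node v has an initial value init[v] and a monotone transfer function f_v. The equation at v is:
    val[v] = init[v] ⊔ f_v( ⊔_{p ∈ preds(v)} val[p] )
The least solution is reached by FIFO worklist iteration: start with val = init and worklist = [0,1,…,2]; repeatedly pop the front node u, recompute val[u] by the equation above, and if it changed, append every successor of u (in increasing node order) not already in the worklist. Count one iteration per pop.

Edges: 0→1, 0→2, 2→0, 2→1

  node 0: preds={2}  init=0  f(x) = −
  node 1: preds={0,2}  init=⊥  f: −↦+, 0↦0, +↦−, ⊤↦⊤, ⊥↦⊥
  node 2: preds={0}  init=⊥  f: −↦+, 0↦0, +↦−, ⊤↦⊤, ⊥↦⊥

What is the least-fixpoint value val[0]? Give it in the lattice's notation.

⊤

Iteration log — 5 steps:
  step 1. node 0  ⊔preds=⊥  new=⊤  old=0  +wl: 
  step 2. node 1  ⊔preds=⊤  new=⊤  old=⊥  +wl: 
  step 3. node 2  ⊔preds=⊤  new=⊤  old=⊥  +wl: 0,1
  step 4. node 0  ⊔preds=⊤  new=⊤  stable
  step 5. node 1  ⊔preds=⊤  new=⊤  stable

Least fixpoint reached:
  node 0: ⊤
  node 1: ⊤
  node 2: ⊤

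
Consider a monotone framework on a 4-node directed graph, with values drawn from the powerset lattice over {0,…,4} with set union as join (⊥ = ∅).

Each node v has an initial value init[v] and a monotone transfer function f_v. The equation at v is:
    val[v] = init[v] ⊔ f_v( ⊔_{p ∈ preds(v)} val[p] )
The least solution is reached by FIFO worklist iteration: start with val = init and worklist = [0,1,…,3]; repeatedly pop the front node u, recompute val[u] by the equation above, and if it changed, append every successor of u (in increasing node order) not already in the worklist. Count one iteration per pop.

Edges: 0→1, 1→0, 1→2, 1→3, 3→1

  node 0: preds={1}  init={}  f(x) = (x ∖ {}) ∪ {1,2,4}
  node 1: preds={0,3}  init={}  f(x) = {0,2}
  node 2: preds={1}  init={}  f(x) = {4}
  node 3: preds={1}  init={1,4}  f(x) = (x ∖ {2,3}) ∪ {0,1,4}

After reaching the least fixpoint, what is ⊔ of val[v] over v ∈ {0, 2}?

{0,1,2,4}

Worklist (6 pops):
  #1 pop 0: in={} → {1,2,4} (was {}); enqueue []
  #2 pop 1: in={1,2,4} → {0,2} (was {}); enqueue [0]
  #3 pop 2: in={0,2} → {4} (was {}); enqueue []
  #4 pop 3: in={0,2} → {0,1,4} (was {1,4}); enqueue [1]
  #5 pop 0: in={0,2} → {0,1,2,4} (was {1,2,4}); enqueue []
  #6 pop 1: in={0,1,2,4} → {0,2} (no change)

Fixpoint:
  val[0] = {0,1,2,4}
  val[1] = {0,2}
  val[2] = {4}
  val[3] = {0,1,4}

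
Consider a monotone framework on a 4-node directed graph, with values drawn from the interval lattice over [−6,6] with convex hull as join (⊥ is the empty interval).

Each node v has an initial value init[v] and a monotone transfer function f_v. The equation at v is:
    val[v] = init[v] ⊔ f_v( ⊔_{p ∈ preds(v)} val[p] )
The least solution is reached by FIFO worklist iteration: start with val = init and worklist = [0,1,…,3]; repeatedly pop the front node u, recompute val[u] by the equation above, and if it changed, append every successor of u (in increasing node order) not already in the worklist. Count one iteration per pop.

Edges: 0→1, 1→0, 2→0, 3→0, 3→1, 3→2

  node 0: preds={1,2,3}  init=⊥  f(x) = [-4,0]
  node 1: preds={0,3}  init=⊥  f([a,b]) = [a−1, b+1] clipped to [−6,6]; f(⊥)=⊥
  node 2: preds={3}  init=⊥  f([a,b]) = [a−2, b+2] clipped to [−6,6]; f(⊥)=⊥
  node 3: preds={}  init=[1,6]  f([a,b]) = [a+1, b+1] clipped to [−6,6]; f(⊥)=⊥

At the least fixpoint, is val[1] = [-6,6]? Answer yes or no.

no

Iteration log — 5 steps:
  step 1. node 0  ⊔preds=[1,6]  new=[-4,0]  old=⊥  +wl: 
  step 2. node 1  ⊔preds=[-4,6]  new=[-5,6]  old=⊥  +wl: 0
  step 3. node 2  ⊔preds=[1,6]  new=[-1,6]  old=⊥  +wl: 
  step 4. node 3  ⊔preds=⊥  new=[1,6]  stable
  step 5. node 0  ⊔preds=[-5,6]  new=[-4,0]  stable

Least fixpoint reached:
  node 0: [-4,0]
  node 1: [-5,6]
  node 2: [-1,6]
  node 3: [1,6]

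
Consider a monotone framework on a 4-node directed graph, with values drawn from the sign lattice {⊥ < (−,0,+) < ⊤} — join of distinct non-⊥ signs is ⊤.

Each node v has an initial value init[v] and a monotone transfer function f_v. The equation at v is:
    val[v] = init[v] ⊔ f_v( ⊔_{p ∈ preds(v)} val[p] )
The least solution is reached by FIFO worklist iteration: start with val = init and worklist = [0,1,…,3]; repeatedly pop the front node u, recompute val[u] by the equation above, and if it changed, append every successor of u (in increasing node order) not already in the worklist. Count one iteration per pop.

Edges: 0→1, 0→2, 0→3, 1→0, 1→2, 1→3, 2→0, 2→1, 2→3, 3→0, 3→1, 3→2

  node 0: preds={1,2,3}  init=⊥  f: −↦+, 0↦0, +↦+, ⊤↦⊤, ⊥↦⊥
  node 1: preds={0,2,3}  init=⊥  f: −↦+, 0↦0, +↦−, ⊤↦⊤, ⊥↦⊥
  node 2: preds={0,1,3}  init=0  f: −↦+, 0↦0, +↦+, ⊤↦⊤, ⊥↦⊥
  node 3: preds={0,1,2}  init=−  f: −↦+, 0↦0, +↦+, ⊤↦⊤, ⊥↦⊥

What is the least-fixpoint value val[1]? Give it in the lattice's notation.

⊤

Trace (7 dequeues):
  [1] u=0 | in ⊤ | out ⊤ | prev ⊥ | push {}
  [2] u=1 | in ⊤ | out ⊤ | prev ⊥ | push {0}
  [3] u=2 | in ⊤ | out ⊤ | prev 0 | push {1}
  [4] u=3 | in ⊤ | out ⊤ | prev − | push {2}
  [5] u=0 | in ⊤ | out ⊤ | ==
  [6] u=1 | in ⊤ | out ⊤ | ==
  [7] u=2 | in ⊤ | out ⊤ | ==

Converged values:
  [0] ⊤
  [1] ⊤
  [2] ⊤
  [3] ⊤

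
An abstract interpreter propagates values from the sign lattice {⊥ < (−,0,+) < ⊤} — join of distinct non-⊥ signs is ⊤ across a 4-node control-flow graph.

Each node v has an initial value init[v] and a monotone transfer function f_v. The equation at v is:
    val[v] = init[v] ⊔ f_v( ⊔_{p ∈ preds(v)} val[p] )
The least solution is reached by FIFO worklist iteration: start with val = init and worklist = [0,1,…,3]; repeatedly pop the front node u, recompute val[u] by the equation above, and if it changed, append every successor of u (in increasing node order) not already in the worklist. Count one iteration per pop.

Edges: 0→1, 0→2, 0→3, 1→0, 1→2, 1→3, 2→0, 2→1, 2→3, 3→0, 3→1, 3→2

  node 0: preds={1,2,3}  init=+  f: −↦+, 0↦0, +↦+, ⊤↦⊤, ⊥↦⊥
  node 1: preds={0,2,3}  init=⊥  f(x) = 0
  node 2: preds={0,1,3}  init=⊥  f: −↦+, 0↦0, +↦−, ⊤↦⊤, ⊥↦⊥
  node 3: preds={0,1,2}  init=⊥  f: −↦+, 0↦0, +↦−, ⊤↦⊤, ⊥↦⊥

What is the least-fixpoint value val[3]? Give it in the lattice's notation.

Trace (8 dequeues):
  [1] u=0 | in ⊥ | out + | ==
  [2] u=1 | in + | out 0 | prev ⊥ | push {0}
  [3] u=2 | in ⊤ | out ⊤ | prev ⊥ | push {1}
  [4] u=3 | in ⊤ | out ⊤ | prev ⊥ | push {2}
  [5] u=0 | in ⊤ | out ⊤ | prev + | push {3}
  [6] u=1 | in ⊤ | out 0 | ==
  [7] u=2 | in ⊤ | out ⊤ | ==
  [8] u=3 | in ⊤ | out ⊤ | ==

Converged values:
  [0] ⊤
  [1] 0
  [2] ⊤
  [3] ⊤

⊤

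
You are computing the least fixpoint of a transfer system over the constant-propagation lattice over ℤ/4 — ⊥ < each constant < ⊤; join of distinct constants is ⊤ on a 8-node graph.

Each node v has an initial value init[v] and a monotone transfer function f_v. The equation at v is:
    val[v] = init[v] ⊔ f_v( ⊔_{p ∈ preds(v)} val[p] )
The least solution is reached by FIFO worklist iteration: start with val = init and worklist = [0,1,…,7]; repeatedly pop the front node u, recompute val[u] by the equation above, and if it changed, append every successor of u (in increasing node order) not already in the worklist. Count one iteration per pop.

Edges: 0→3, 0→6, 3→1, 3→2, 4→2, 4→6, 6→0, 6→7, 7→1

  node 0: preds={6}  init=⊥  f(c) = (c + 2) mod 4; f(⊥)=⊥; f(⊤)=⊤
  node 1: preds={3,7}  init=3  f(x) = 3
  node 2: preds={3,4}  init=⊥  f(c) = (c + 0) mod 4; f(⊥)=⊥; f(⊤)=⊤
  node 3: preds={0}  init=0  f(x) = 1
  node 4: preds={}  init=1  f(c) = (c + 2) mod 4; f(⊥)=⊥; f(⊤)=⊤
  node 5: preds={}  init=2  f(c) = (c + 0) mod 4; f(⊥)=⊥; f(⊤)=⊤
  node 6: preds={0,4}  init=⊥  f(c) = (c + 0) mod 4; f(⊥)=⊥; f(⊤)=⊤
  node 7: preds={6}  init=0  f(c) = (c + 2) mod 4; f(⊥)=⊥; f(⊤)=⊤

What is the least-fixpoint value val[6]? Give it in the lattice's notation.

Worklist (17 pops):
  #1 pop 0: in=⊥ → ⊥ (no change)
  #2 pop 1: in=0 → 3 (no change)
  #3 pop 2: in=⊤ → ⊤ (was ⊥); enqueue []
  #4 pop 3: in=⊥ → ⊤ (was 0); enqueue [1,2]
  #5 pop 4: in=⊥ → 1 (no change)
  #6 pop 5: in=⊥ → 2 (no change)
  #7 pop 6: in=1 → 1 (was ⊥); enqueue [0]
  #8 pop 7: in=1 → ⊤ (was 0); enqueue []
  #9 pop 1: in=⊤ → 3 (no change)
  #10 pop 2: in=⊤ → ⊤ (no change)
  #11 pop 0: in=1 → 3 (was ⊥); enqueue [3,6]
  #12 pop 3: in=3 → ⊤ (no change)
  #13 pop 6: in=⊤ → ⊤ (was 1); enqueue [0,7]
  #14 pop 0: in=⊤ → ⊤ (was 3); enqueue [3,6]
  #15 pop 7: in=⊤ → ⊤ (no change)
  #16 pop 3: in=⊤ → ⊤ (no change)
  #17 pop 6: in=⊤ → ⊤ (no change)

Fixpoint:
  val[0] = ⊤
  val[1] = 3
  val[2] = ⊤
  val[3] = ⊤
  val[4] = 1
  val[5] = 2
  val[6] = ⊤
  val[7] = ⊤

⊤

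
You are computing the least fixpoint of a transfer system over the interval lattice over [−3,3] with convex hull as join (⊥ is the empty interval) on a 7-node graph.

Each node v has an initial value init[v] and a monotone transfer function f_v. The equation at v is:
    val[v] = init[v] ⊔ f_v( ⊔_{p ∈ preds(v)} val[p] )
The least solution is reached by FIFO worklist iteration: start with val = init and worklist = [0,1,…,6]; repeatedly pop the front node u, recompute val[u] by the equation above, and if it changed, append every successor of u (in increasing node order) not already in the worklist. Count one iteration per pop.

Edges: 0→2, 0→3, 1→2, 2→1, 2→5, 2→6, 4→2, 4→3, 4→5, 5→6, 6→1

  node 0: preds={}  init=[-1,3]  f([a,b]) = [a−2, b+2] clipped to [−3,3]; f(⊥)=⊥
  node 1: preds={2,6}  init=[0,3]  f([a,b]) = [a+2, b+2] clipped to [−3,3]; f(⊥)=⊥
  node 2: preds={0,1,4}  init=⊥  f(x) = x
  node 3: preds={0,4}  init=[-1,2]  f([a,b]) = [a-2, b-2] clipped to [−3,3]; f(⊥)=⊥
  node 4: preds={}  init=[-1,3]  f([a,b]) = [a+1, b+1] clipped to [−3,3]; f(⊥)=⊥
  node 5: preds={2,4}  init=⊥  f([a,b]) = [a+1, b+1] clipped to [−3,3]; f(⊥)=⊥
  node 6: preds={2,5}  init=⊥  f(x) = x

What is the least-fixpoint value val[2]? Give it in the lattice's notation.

Worklist (8 pops):
  #1 pop 0: in=⊥ → [-1,3] (no change)
  #2 pop 1: in=⊥ → [0,3] (no change)
  #3 pop 2: in=[-1,3] → [-1,3] (was ⊥); enqueue [1]
  #4 pop 3: in=[-1,3] → [-3,2] (was [-1,2]); enqueue []
  #5 pop 4: in=⊥ → [-1,3] (no change)
  #6 pop 5: in=[-1,3] → [0,3] (was ⊥); enqueue []
  #7 pop 6: in=[-1,3] → [-1,3] (was ⊥); enqueue []
  #8 pop 1: in=[-1,3] → [0,3] (no change)

Fixpoint:
  val[0] = [-1,3]
  val[1] = [0,3]
  val[2] = [-1,3]
  val[3] = [-3,2]
  val[4] = [-1,3]
  val[5] = [0,3]
  val[6] = [-1,3]

[-1,3]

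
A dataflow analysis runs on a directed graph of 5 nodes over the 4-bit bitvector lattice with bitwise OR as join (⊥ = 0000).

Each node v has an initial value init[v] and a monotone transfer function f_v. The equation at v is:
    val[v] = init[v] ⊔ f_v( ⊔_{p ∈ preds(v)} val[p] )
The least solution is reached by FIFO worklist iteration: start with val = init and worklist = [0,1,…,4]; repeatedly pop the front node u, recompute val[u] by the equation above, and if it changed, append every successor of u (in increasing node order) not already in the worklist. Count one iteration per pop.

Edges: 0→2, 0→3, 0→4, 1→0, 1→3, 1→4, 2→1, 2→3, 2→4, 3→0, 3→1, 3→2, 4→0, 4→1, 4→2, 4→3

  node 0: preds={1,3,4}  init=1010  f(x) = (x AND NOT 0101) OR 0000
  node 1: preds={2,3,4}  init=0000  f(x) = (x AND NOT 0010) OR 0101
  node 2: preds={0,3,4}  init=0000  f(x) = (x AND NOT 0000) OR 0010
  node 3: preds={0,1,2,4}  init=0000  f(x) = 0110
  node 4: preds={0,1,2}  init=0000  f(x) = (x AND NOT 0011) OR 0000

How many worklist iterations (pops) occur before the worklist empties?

Trace (12 dequeues):
  [1] u=0 | in 0000 | out 1010 | ==
  [2] u=1 | in 0000 | out 0101 | prev 0000 | push {0}
  [3] u=2 | in 1010 | out 1010 | prev 0000 | push {1}
  [4] u=3 | in 1111 | out 0110 | prev 0000 | push {2}
  [5] u=4 | in 1111 | out 1100 | prev 0000 | push {3}
  [6] u=0 | in 1111 | out 1010 | ==
  [7] u=1 | in 1110 | out 1101 | prev 0101 | push {0,4}
  [8] u=2 | in 1110 | out 1110 | prev 1010 | push {1}
  [9] u=3 | in 1111 | out 0110 | ==
  [10] u=0 | in 1111 | out 1010 | ==
  [11] u=4 | in 1111 | out 1100 | ==
  [12] u=1 | in 1110 | out 1101 | ==

Converged values:
  [0] 1010
  [1] 1101
  [2] 1110
  [3] 0110
  [4] 1100

12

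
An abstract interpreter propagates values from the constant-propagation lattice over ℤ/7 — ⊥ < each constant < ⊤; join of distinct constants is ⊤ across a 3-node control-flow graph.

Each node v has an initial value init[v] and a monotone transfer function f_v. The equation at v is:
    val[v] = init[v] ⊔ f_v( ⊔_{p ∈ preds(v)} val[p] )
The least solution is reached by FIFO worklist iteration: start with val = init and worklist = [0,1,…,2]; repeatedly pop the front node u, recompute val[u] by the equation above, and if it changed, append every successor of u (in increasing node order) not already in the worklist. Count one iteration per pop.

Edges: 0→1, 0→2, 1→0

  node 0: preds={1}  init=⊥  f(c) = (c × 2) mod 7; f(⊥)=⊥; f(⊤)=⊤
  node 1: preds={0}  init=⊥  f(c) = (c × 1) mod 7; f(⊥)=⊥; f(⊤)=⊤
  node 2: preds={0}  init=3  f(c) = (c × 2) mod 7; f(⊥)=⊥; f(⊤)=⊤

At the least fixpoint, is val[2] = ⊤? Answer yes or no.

Trace (3 dequeues):
  [1] u=0 | in ⊥ | out ⊥ | ==
  [2] u=1 | in ⊥ | out ⊥ | ==
  [3] u=2 | in ⊥ | out 3 | ==

Converged values:
  [0] ⊥
  [1] ⊥
  [2] 3

no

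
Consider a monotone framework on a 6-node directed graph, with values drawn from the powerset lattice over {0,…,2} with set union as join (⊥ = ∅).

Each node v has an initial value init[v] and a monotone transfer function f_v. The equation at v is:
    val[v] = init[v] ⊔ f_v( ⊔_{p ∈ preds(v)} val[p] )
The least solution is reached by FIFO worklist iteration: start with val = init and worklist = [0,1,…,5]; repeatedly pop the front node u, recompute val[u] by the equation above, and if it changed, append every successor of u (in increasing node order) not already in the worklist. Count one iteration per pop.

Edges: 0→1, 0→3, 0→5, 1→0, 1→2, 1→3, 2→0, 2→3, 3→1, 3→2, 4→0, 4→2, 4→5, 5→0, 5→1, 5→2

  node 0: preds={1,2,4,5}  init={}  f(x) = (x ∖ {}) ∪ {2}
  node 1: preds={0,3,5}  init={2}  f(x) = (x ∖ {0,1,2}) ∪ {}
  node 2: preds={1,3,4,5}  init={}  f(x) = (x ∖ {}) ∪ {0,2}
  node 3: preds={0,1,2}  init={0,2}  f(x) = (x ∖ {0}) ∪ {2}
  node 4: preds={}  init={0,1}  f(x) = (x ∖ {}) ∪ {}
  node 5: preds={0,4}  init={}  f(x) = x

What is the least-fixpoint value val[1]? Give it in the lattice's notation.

{2}

Iteration log — 9 steps:
  step 1. node 0  ⊔preds={0,1,2}  new={0,1,2}  old={}  +wl: 
  step 2. node 1  ⊔preds={0,1,2}  new={2}  stable
  step 3. node 2  ⊔preds={0,1,2}  new={0,1,2}  old={}  +wl: 0
  step 4. node 3  ⊔preds={0,1,2}  new={0,1,2}  old={0,2}  +wl: 1,2
  step 5. node 4  ⊔preds={}  new={0,1}  stable
  step 6. node 5  ⊔preds={0,1,2}  new={0,1,2}  old={}  +wl: 
  step 7. node 0  ⊔preds={0,1,2}  new={0,1,2}  stable
  step 8. node 1  ⊔preds={0,1,2}  new={2}  stable
  step 9. node 2  ⊔preds={0,1,2}  new={0,1,2}  stable

Least fixpoint reached:
  node 0: {0,1,2}
  node 1: {2}
  node 2: {0,1,2}
  node 3: {0,1,2}
  node 4: {0,1}
  node 5: {0,1,2}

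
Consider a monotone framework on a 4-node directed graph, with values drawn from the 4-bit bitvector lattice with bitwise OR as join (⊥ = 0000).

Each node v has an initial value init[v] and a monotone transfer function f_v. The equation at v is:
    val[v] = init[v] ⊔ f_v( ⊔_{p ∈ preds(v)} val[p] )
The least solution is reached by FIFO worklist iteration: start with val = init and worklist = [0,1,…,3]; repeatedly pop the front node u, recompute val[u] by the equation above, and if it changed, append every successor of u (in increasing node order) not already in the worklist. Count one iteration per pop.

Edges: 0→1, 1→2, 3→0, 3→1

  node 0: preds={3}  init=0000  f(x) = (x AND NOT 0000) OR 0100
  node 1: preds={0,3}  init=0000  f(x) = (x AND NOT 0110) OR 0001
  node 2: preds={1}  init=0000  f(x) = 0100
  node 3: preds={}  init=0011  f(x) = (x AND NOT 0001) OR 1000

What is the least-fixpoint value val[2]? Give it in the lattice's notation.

0100

Iteration log — 7 steps:
  step 1. node 0  ⊔preds=0011  new=0111  old=0000  +wl: 
  step 2. node 1  ⊔preds=0111  new=0001  old=0000  +wl: 
  step 3. node 2  ⊔preds=0001  new=0100  old=0000  +wl: 
  step 4. node 3  ⊔preds=0000  new=1011  old=0011  +wl: 0,1
  step 5. node 0  ⊔preds=1011  new=1111  old=0111  +wl: 
  step 6. node 1  ⊔preds=1111  new=1001  old=0001  +wl: 2
  step 7. node 2  ⊔preds=1001  new=0100  stable

Least fixpoint reached:
  node 0: 1111
  node 1: 1001
  node 2: 0100
  node 3: 1011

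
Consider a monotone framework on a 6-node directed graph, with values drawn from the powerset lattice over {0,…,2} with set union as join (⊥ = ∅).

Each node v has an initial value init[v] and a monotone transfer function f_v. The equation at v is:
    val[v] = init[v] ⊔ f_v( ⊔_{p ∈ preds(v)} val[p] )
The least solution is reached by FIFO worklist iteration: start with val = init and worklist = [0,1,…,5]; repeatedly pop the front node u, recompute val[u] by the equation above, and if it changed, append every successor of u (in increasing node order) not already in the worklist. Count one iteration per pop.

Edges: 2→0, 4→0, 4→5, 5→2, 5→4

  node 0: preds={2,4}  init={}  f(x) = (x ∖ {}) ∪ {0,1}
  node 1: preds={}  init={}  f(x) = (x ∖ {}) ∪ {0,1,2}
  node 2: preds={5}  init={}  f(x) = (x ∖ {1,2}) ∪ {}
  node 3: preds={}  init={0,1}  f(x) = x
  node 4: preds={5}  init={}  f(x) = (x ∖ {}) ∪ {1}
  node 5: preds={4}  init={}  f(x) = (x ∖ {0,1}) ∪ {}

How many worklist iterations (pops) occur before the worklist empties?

Worklist (7 pops):
  #1 pop 0: in={} → {0,1} (was {}); enqueue []
  #2 pop 1: in={} → {0,1,2} (was {}); enqueue []
  #3 pop 2: in={} → {} (no change)
  #4 pop 3: in={} → {0,1} (no change)
  #5 pop 4: in={} → {1} (was {}); enqueue [0]
  #6 pop 5: in={1} → {} (no change)
  #7 pop 0: in={1} → {0,1} (no change)

Fixpoint:
  val[0] = {0,1}
  val[1] = {0,1,2}
  val[2] = {}
  val[3] = {0,1}
  val[4] = {1}
  val[5] = {}

7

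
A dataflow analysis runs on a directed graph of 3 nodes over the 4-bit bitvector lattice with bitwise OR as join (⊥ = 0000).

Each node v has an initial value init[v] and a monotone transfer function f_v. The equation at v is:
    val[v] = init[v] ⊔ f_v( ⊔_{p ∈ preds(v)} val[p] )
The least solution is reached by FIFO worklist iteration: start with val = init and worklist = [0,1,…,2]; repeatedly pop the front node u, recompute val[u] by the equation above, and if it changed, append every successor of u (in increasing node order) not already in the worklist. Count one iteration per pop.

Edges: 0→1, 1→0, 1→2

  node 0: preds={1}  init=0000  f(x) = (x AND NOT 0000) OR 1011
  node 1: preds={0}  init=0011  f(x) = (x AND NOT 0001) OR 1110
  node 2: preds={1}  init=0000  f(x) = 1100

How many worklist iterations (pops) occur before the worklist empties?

Trace (5 dequeues):
  [1] u=0 | in 0011 | out 1011 | prev 0000 | push {}
  [2] u=1 | in 1011 | out 1111 | prev 0011 | push {0}
  [3] u=2 | in 1111 | out 1100 | prev 0000 | push {}
  [4] u=0 | in 1111 | out 1111 | prev 1011 | push {1}
  [5] u=1 | in 1111 | out 1111 | ==

Converged values:
  [0] 1111
  [1] 1111
  [2] 1100

5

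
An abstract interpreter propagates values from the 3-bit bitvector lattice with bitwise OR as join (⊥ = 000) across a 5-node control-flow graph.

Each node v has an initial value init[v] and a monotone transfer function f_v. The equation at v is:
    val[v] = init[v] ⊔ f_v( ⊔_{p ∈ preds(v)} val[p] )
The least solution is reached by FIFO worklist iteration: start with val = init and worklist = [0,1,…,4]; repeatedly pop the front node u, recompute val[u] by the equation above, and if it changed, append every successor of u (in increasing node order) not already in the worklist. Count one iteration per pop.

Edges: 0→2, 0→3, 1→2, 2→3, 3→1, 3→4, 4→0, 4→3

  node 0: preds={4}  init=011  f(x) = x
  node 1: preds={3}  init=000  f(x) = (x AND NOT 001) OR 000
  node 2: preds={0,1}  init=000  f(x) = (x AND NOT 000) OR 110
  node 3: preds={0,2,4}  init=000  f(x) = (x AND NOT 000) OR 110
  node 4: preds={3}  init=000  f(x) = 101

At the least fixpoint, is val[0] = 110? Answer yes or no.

Trace (9 dequeues):
  [1] u=0 | in 000 | out 011 | ==
  [2] u=1 | in 000 | out 000 | ==
  [3] u=2 | in 011 | out 111 | prev 000 | push {}
  [4] u=3 | in 111 | out 111 | prev 000 | push {1}
  [5] u=4 | in 111 | out 101 | prev 000 | push {0,3}
  [6] u=1 | in 111 | out 110 | prev 000 | push {2}
  [7] u=0 | in 101 | out 111 | prev 011 | push {}
  [8] u=3 | in 111 | out 111 | ==
  [9] u=2 | in 111 | out 111 | ==

Converged values:
  [0] 111
  [1] 110
  [2] 111
  [3] 111
  [4] 101

no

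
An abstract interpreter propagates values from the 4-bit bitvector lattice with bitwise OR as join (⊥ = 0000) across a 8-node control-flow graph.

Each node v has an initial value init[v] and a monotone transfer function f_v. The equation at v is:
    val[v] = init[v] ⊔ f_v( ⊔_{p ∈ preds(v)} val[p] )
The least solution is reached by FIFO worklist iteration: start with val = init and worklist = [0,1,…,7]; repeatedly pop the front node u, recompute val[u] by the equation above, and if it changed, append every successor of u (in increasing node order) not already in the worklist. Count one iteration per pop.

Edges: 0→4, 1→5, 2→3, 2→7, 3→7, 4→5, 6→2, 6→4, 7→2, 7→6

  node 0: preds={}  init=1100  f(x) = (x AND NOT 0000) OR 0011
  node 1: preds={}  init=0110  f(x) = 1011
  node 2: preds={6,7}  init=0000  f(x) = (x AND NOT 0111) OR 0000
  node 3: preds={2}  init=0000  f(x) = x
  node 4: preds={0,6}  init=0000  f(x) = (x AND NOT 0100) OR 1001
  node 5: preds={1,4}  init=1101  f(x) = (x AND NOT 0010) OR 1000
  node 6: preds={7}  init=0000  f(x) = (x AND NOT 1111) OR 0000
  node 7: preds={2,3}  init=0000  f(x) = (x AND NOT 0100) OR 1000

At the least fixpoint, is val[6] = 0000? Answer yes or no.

Iteration log — 12 steps:
  step 1. node 0  ⊔preds=0000  new=1111  old=1100  +wl: 
  step 2. node 1  ⊔preds=0000  new=1111  old=0110  +wl: 
  step 3. node 2  ⊔preds=0000  new=0000  stable
  step 4. node 3  ⊔preds=0000  new=0000  stable
  step 5. node 4  ⊔preds=1111  new=1011  old=0000  +wl: 
  step 6. node 5  ⊔preds=1111  new=1101  stable
  step 7. node 6  ⊔preds=0000  new=0000  stable
  step 8. node 7  ⊔preds=0000  new=1000  old=0000  +wl: 2,6
  step 9. node 2  ⊔preds=1000  new=1000  old=0000  +wl: 3,7
  step 10. node 6  ⊔preds=1000  new=0000  stable
  step 11. node 3  ⊔preds=1000  new=1000  old=0000  +wl: 
  step 12. node 7  ⊔preds=1000  new=1000  stable

Least fixpoint reached:
  node 0: 1111
  node 1: 1111
  node 2: 1000
  node 3: 1000
  node 4: 1011
  node 5: 1101
  node 6: 0000
  node 7: 1000

yes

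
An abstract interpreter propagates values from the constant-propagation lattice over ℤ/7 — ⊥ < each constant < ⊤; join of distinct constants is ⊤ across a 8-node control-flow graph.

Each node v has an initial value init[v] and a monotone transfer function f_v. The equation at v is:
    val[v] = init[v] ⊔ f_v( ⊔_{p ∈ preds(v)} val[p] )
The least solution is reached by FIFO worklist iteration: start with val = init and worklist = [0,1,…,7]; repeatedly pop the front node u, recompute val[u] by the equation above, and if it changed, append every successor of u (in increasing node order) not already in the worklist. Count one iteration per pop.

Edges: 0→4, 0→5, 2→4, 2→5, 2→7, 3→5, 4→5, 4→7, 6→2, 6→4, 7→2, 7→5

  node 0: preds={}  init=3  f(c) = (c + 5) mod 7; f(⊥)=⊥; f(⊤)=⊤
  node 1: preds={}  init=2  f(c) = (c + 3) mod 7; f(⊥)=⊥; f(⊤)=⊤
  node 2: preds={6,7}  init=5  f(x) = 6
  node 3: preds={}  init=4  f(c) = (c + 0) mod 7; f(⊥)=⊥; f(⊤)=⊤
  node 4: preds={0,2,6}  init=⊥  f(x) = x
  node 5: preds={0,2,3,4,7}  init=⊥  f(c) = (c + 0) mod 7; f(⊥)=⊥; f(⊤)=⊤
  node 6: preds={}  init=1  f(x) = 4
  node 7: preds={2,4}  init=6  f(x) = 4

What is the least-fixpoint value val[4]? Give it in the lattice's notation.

⊤

Trace (11 dequeues):
  [1] u=0 | in ⊥ | out 3 | ==
  [2] u=1 | in ⊥ | out 2 | ==
  [3] u=2 | in ⊤ | out ⊤ | prev 5 | push {}
  [4] u=3 | in ⊥ | out 4 | ==
  [5] u=4 | in ⊤ | out ⊤ | prev ⊥ | push {}
  [6] u=5 | in ⊤ | out ⊤ | prev ⊥ | push {}
  [7] u=6 | in ⊥ | out ⊤ | prev 1 | push {2,4}
  [8] u=7 | in ⊤ | out ⊤ | prev 6 | push {5}
  [9] u=2 | in ⊤ | out ⊤ | ==
  [10] u=4 | in ⊤ | out ⊤ | ==
  [11] u=5 | in ⊤ | out ⊤ | ==

Converged values:
  [0] 3
  [1] 2
  [2] ⊤
  [3] 4
  [4] ⊤
  [5] ⊤
  [6] ⊤
  [7] ⊤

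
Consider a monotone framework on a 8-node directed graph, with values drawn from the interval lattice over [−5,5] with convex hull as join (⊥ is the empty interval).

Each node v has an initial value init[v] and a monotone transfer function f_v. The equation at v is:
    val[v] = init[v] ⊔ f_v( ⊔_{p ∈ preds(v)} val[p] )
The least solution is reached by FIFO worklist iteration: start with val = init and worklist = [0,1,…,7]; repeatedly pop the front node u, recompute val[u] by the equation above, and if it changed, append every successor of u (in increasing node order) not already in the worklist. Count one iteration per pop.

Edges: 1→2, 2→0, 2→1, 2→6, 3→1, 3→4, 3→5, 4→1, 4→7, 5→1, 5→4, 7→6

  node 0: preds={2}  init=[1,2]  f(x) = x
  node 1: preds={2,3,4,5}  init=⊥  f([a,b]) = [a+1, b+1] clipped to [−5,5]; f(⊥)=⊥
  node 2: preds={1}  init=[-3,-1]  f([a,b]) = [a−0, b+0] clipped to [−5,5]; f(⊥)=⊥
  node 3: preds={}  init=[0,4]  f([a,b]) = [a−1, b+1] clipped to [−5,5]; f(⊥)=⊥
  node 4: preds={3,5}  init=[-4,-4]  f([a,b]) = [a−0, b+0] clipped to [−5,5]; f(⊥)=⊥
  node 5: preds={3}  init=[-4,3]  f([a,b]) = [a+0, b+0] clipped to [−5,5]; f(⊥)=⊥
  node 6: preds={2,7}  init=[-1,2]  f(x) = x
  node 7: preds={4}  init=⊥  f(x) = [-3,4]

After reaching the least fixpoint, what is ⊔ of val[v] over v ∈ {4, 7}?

Trace (12 dequeues):
  [1] u=0 | in [-3,-1] | out [-3,2] | prev [1,2] | push {}
  [2] u=1 | in [-4,4] | out [-3,5] | prev ⊥ | push {}
  [3] u=2 | in [-3,5] | out [-3,5] | prev [-3,-1] | push {0,1}
  [4] u=3 | in ⊥ | out [0,4] | ==
  [5] u=4 | in [-4,4] | out [-4,4] | prev [-4,-4] | push {}
  [6] u=5 | in [0,4] | out [-4,4] | prev [-4,3] | push {4}
  [7] u=6 | in [-3,5] | out [-3,5] | prev [-1,2] | push {}
  [8] u=7 | in [-4,4] | out [-3,4] | prev ⊥ | push {6}
  [9] u=0 | in [-3,5] | out [-3,5] | prev [-3,2] | push {}
  [10] u=1 | in [-4,5] | out [-3,5] | ==
  [11] u=4 | in [-4,4] | out [-4,4] | ==
  [12] u=6 | in [-3,5] | out [-3,5] | ==

Converged values:
  [0] [-3,5]
  [1] [-3,5]
  [2] [-3,5]
  [3] [0,4]
  [4] [-4,4]
  [5] [-4,4]
  [6] [-3,5]
  [7] [-3,4]

[-4,4]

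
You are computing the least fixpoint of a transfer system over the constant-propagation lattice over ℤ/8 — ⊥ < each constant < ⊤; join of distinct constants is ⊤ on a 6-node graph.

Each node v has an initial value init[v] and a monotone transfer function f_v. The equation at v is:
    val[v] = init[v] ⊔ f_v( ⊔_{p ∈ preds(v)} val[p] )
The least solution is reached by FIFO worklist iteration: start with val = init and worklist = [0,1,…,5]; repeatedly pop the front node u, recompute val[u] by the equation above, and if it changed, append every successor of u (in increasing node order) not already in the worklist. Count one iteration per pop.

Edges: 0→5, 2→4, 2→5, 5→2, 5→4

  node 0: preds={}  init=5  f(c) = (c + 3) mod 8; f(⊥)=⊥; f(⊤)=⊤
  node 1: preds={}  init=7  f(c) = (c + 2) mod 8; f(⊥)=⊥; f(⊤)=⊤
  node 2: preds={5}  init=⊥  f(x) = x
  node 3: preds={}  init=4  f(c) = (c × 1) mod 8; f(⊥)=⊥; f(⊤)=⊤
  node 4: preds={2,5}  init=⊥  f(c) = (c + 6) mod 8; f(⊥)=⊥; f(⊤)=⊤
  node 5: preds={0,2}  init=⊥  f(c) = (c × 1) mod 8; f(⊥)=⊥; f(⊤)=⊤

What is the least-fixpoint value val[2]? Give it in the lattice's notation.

5

Iteration log — 9 steps:
  step 1. node 0  ⊔preds=⊥  new=5  stable
  step 2. node 1  ⊔preds=⊥  new=7  stable
  step 3. node 2  ⊔preds=⊥  new=⊥  stable
  step 4. node 3  ⊔preds=⊥  new=4  stable
  step 5. node 4  ⊔preds=⊥  new=⊥  stable
  step 6. node 5  ⊔preds=5  new=5  old=⊥  +wl: 2,4
  step 7. node 2  ⊔preds=5  new=5  old=⊥  +wl: 5
  step 8. node 4  ⊔preds=5  new=3  old=⊥  +wl: 
  step 9. node 5  ⊔preds=5  new=5  stable

Least fixpoint reached:
  node 0: 5
  node 1: 7
  node 2: 5
  node 3: 4
  node 4: 3
  node 5: 5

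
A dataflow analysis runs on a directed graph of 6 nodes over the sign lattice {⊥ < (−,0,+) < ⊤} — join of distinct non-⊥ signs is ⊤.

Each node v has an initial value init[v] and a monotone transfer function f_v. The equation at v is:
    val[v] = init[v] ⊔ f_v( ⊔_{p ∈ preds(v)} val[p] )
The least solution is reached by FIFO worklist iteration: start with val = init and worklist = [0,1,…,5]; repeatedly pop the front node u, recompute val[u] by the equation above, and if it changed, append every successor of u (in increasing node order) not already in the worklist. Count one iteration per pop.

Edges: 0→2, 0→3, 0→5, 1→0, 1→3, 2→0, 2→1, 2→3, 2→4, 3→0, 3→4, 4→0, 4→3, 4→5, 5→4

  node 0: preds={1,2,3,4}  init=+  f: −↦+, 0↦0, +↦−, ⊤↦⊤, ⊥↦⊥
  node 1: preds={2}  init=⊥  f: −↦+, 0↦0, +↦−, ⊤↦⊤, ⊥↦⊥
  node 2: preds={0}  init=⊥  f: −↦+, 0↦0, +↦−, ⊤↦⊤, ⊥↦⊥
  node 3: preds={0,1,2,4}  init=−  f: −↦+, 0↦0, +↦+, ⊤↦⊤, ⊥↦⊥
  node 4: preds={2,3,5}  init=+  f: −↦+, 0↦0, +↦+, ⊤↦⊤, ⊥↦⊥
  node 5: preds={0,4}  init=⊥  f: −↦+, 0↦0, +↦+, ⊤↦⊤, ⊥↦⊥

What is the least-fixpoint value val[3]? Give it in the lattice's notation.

⊤

Trace (11 dequeues):
  [1] u=0 | in ⊤ | out ⊤ | prev + | push {}
  [2] u=1 | in ⊥ | out ⊥ | ==
  [3] u=2 | in ⊤ | out ⊤ | prev ⊥ | push {0,1}
  [4] u=3 | in ⊤ | out ⊤ | prev − | push {}
  [5] u=4 | in ⊤ | out ⊤ | prev + | push {3}
  [6] u=5 | in ⊤ | out ⊤ | prev ⊥ | push {4}
  [7] u=0 | in ⊤ | out ⊤ | ==
  [8] u=1 | in ⊤ | out ⊤ | prev ⊥ | push {0}
  [9] u=3 | in ⊤ | out ⊤ | ==
  [10] u=4 | in ⊤ | out ⊤ | ==
  [11] u=0 | in ⊤ | out ⊤ | ==

Converged values:
  [0] ⊤
  [1] ⊤
  [2] ⊤
  [3] ⊤
  [4] ⊤
  [5] ⊤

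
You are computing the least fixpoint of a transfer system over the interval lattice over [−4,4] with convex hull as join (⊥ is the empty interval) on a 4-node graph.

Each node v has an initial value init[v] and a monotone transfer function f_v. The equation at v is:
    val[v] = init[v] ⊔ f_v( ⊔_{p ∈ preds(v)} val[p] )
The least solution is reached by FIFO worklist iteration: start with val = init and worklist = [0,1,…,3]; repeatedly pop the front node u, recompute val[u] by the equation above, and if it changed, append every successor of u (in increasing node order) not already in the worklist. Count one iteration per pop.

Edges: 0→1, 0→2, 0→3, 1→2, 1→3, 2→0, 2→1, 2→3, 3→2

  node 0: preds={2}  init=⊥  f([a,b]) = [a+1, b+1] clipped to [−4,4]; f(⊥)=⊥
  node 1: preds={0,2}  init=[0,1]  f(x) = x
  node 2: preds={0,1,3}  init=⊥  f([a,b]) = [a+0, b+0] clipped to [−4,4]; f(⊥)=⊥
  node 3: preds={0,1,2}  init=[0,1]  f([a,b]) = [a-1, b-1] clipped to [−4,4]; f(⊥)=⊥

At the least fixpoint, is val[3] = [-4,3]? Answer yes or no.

yes

Iteration log — 24 steps:
  step 1. node 0  ⊔preds=⊥  new=⊥  stable
  step 2. node 1  ⊔preds=⊥  new=[0,1]  stable
  step 3. node 2  ⊔preds=[0,1]  new=[0,1]  old=⊥  +wl: 0,1
  step 4. node 3  ⊔preds=[0,1]  new=[-1,1]  old=[0,1]  +wl: 2
  step 5. node 0  ⊔preds=[0,1]  new=[1,2]  old=⊥  +wl: 3
  step 6. node 1  ⊔preds=[0,2]  new=[0,2]  old=[0,1]  +wl: 
  step 7. node 2  ⊔preds=[-1,2]  new=[-1,2]  old=[0,1]  +wl: 0,1
  step 8. node 3  ⊔preds=[-1,2]  new=[-2,1]  old=[-1,1]  +wl: 2
  step 9. node 0  ⊔preds=[-1,2]  new=[0,3]  old=[1,2]  +wl: 3
  step 10. node 1  ⊔preds=[-1,3]  new=[-1,3]  old=[0,2]  +wl: 
  step 11. node 2  ⊔preds=[-2,3]  new=[-2,3]  old=[-1,2]  +wl: 0,1
  step 12. node 3  ⊔preds=[-2,3]  new=[-3,2]  old=[-2,1]  +wl: 2
  step 13. node 0  ⊔preds=[-2,3]  new=[-1,4]  old=[0,3]  +wl: 3
  step 14. node 1  ⊔preds=[-2,4]  new=[-2,4]  old=[-1,3]  +wl: 
  step 15. node 2  ⊔preds=[-3,4]  new=[-3,4]  old=[-2,3]  +wl: 0,1
  step 16. node 3  ⊔preds=[-3,4]  new=[-4,3]  old=[-3,2]  +wl: 2
  step 17. node 0  ⊔preds=[-3,4]  new=[-2,4]  old=[-1,4]  +wl: 3
  step 18. node 1  ⊔preds=[-3,4]  new=[-3,4]  old=[-2,4]  +wl: 
  step 19. node 2  ⊔preds=[-4,4]  new=[-4,4]  old=[-3,4]  +wl: 0,1
  step 20. node 3  ⊔preds=[-4,4]  new=[-4,3]  stable
  step 21. node 0  ⊔preds=[-4,4]  new=[-3,4]  old=[-2,4]  +wl: 2,3
  step 22. node 1  ⊔preds=[-4,4]  new=[-4,4]  old=[-3,4]  +wl: 
  step 23. node 2  ⊔preds=[-4,4]  new=[-4,4]  stable
  step 24. node 3  ⊔preds=[-4,4]  new=[-4,3]  stable

Least fixpoint reached:
  node 0: [-3,4]
  node 1: [-4,4]
  node 2: [-4,4]
  node 3: [-4,3]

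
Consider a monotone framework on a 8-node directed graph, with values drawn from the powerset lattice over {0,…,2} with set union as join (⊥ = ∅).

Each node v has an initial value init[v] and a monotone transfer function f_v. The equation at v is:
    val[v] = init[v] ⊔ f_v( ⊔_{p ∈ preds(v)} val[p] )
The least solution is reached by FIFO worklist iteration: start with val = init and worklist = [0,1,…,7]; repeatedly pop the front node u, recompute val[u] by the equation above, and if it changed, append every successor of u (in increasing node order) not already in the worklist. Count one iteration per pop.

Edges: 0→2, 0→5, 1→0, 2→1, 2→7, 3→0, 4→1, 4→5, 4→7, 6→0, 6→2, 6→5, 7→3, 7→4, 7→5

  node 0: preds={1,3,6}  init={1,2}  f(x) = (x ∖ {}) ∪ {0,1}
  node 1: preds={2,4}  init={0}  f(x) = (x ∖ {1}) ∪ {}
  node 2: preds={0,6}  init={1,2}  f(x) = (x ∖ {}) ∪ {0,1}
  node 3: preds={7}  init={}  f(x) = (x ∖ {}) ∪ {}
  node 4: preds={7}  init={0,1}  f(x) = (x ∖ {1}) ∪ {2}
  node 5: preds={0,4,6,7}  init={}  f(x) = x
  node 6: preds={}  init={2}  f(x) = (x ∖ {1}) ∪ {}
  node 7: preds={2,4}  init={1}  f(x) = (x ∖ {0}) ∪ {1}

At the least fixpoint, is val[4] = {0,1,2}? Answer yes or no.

yes

Worklist (14 pops):
  #1 pop 0: in={0,2} → {0,1,2} (was {1,2}); enqueue []
  #2 pop 1: in={0,1,2} → {0,2} (was {0}); enqueue [0]
  #3 pop 2: in={0,1,2} → {0,1,2} (was {1,2}); enqueue [1]
  #4 pop 3: in={1} → {1} (was {}); enqueue []
  #5 pop 4: in={1} → {0,1,2} (was {0,1}); enqueue []
  #6 pop 5: in={0,1,2} → {0,1,2} (was {}); enqueue []
  #7 pop 6: in={} → {2} (no change)
  #8 pop 7: in={0,1,2} → {1,2} (was {1}); enqueue [3,4,5]
  #9 pop 0: in={0,1,2} → {0,1,2} (no change)
  #10 pop 1: in={0,1,2} → {0,2} (no change)
  #11 pop 3: in={1,2} → {1,2} (was {1}); enqueue [0]
  #12 pop 4: in={1,2} → {0,1,2} (no change)
  #13 pop 5: in={0,1,2} → {0,1,2} (no change)
  #14 pop 0: in={0,1,2} → {0,1,2} (no change)

Fixpoint:
  val[0] = {0,1,2}
  val[1] = {0,2}
  val[2] = {0,1,2}
  val[3] = {1,2}
  val[4] = {0,1,2}
  val[5] = {0,1,2}
  val[6] = {2}
  val[7] = {1,2}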